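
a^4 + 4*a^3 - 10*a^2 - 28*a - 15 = (a - 3)*(a + 1)^2*(a + 5)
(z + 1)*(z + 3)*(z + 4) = z^3 + 8*z^2 + 19*z + 12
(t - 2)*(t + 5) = t^2 + 3*t - 10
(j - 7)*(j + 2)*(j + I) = j^3 - 5*j^2 + I*j^2 - 14*j - 5*I*j - 14*I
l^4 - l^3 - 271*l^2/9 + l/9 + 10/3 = (l - 6)*(l - 1/3)*(l + 1/3)*(l + 5)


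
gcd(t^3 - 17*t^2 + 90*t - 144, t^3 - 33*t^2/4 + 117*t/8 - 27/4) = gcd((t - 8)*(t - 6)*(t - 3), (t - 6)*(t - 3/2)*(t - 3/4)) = t - 6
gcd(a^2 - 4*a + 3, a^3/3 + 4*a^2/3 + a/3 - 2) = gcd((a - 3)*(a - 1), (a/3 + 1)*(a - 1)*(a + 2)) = a - 1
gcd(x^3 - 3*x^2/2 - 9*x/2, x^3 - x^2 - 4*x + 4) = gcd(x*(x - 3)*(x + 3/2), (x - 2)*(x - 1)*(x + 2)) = 1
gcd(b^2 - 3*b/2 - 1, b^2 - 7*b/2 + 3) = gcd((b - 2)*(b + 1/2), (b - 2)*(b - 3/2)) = b - 2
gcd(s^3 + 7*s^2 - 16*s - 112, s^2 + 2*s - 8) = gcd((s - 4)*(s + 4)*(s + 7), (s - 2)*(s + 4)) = s + 4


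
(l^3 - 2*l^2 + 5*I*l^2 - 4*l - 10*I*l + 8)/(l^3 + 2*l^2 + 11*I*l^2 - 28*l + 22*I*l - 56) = (l^2 + l*(-2 + I) - 2*I)/(l^2 + l*(2 + 7*I) + 14*I)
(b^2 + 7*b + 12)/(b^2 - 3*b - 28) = (b + 3)/(b - 7)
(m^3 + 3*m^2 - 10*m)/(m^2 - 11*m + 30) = m*(m^2 + 3*m - 10)/(m^2 - 11*m + 30)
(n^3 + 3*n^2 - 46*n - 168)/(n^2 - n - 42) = n + 4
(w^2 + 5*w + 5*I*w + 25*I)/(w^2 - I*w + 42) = (w^2 + 5*w*(1 + I) + 25*I)/(w^2 - I*w + 42)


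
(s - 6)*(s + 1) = s^2 - 5*s - 6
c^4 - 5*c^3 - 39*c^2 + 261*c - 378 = (c - 6)*(c - 3)^2*(c + 7)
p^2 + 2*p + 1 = (p + 1)^2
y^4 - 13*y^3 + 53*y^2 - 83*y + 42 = (y - 7)*(y - 3)*(y - 2)*(y - 1)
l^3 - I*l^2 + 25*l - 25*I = (l - 5*I)*(l - I)*(l + 5*I)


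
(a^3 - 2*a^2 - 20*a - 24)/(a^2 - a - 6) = (a^2 - 4*a - 12)/(a - 3)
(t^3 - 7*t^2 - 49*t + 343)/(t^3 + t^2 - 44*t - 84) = (t^2 - 49)/(t^2 + 8*t + 12)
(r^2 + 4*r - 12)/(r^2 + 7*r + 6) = (r - 2)/(r + 1)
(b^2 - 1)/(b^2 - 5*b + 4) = (b + 1)/(b - 4)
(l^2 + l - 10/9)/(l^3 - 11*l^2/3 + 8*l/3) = (9*l^2 + 9*l - 10)/(3*l*(3*l^2 - 11*l + 8))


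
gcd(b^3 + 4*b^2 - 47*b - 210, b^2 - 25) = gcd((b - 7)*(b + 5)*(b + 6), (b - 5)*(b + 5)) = b + 5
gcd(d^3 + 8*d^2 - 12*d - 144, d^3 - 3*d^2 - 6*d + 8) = d - 4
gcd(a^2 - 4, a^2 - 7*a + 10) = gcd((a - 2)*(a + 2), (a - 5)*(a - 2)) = a - 2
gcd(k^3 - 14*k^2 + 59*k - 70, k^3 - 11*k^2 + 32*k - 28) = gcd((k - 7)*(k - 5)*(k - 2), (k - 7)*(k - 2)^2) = k^2 - 9*k + 14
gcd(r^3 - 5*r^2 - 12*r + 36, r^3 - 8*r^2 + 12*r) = r^2 - 8*r + 12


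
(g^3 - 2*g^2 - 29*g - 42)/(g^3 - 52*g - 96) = (g^2 - 4*g - 21)/(g^2 - 2*g - 48)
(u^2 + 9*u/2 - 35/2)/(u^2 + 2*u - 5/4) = 2*(2*u^2 + 9*u - 35)/(4*u^2 + 8*u - 5)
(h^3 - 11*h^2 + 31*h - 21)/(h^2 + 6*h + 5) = (h^3 - 11*h^2 + 31*h - 21)/(h^2 + 6*h + 5)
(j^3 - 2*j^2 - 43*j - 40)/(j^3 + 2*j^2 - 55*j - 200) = (j + 1)/(j + 5)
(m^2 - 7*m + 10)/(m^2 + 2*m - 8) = (m - 5)/(m + 4)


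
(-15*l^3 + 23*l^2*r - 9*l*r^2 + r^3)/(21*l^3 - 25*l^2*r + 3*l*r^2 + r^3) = (-5*l + r)/(7*l + r)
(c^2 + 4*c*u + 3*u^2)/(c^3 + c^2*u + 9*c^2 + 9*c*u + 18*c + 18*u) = (c + 3*u)/(c^2 + 9*c + 18)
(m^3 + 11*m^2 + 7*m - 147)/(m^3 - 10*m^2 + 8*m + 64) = (m^3 + 11*m^2 + 7*m - 147)/(m^3 - 10*m^2 + 8*m + 64)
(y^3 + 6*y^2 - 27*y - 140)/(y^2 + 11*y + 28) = y - 5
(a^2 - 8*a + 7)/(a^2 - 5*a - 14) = (a - 1)/(a + 2)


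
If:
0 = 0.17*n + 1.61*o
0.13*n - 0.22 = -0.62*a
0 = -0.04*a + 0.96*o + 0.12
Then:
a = 0.12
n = 1.14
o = -0.12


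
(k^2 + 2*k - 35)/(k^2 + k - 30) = (k + 7)/(k + 6)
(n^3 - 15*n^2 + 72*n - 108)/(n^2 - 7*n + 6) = (n^2 - 9*n + 18)/(n - 1)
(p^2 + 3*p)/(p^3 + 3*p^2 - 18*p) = (p + 3)/(p^2 + 3*p - 18)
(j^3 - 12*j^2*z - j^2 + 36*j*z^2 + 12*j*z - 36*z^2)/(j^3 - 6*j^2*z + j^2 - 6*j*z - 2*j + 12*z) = (j - 6*z)/(j + 2)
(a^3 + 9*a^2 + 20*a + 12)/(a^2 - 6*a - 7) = (a^2 + 8*a + 12)/(a - 7)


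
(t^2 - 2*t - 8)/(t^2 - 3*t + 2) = (t^2 - 2*t - 8)/(t^2 - 3*t + 2)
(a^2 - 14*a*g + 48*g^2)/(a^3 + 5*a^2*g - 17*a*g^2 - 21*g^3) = (a^2 - 14*a*g + 48*g^2)/(a^3 + 5*a^2*g - 17*a*g^2 - 21*g^3)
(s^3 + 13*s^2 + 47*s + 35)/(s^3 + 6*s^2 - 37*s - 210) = (s + 1)/(s - 6)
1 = 1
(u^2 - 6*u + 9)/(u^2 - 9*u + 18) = (u - 3)/(u - 6)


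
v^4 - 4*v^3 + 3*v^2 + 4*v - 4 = (v - 2)^2*(v - 1)*(v + 1)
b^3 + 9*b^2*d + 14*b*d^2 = b*(b + 2*d)*(b + 7*d)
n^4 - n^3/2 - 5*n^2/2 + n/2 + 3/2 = (n - 3/2)*(n - 1)*(n + 1)^2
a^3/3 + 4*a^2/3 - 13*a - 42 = (a/3 + 1)*(a - 6)*(a + 7)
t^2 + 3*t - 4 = (t - 1)*(t + 4)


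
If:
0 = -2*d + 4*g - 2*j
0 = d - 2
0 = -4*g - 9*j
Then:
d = 2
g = 9/11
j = -4/11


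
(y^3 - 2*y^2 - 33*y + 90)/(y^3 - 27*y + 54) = (y - 5)/(y - 3)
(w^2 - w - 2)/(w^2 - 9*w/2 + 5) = 2*(w + 1)/(2*w - 5)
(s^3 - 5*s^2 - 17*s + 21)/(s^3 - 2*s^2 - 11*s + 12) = (s - 7)/(s - 4)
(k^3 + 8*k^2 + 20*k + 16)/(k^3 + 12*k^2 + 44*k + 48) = (k + 2)/(k + 6)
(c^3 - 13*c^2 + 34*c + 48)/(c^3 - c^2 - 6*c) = (-c^3 + 13*c^2 - 34*c - 48)/(c*(-c^2 + c + 6))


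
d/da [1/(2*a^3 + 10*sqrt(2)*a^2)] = (-3*a - 10*sqrt(2))/(2*a^3*(a + 5*sqrt(2))^2)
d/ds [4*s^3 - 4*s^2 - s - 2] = 12*s^2 - 8*s - 1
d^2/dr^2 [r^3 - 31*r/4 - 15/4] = 6*r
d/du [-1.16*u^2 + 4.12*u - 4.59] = 4.12 - 2.32*u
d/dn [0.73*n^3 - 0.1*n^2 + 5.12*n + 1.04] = 2.19*n^2 - 0.2*n + 5.12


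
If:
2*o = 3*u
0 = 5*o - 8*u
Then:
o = 0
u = 0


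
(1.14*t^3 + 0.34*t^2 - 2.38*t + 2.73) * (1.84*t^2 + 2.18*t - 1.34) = 2.0976*t^5 + 3.1108*t^4 - 5.1656*t^3 - 0.620800000000001*t^2 + 9.1406*t - 3.6582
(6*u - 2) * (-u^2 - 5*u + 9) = -6*u^3 - 28*u^2 + 64*u - 18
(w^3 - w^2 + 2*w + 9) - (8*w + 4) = w^3 - w^2 - 6*w + 5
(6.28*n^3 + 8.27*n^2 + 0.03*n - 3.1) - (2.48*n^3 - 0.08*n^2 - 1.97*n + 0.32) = 3.8*n^3 + 8.35*n^2 + 2.0*n - 3.42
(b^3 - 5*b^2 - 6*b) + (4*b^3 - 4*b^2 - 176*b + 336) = 5*b^3 - 9*b^2 - 182*b + 336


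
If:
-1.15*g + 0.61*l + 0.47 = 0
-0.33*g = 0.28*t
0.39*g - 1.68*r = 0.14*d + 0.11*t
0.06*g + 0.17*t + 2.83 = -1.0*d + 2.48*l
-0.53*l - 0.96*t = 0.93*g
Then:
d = -2.28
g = 0.51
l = 0.19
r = 0.35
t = -0.60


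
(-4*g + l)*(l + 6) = -4*g*l - 24*g + l^2 + 6*l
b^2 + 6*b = b*(b + 6)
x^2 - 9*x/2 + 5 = (x - 5/2)*(x - 2)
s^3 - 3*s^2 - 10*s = s*(s - 5)*(s + 2)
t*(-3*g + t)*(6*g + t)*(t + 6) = -18*g^2*t^2 - 108*g^2*t + 3*g*t^3 + 18*g*t^2 + t^4 + 6*t^3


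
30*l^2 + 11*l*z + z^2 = (5*l + z)*(6*l + z)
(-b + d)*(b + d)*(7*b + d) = -7*b^3 - b^2*d + 7*b*d^2 + d^3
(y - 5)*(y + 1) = y^2 - 4*y - 5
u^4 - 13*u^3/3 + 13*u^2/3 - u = u*(u - 3)*(u - 1)*(u - 1/3)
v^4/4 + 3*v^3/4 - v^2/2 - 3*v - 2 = (v/4 + 1/2)*(v - 2)*(v + 1)*(v + 2)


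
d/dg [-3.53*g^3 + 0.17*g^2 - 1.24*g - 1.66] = -10.59*g^2 + 0.34*g - 1.24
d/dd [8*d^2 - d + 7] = 16*d - 1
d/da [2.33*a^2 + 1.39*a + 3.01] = 4.66*a + 1.39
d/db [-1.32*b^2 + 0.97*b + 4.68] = 0.97 - 2.64*b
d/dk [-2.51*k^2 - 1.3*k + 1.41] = -5.02*k - 1.3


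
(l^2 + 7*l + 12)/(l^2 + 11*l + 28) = (l + 3)/(l + 7)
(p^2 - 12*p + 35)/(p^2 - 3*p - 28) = (p - 5)/(p + 4)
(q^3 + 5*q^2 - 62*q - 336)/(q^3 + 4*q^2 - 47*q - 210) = (q^2 - q - 56)/(q^2 - 2*q - 35)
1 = 1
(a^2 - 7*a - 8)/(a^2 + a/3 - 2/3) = 3*(a - 8)/(3*a - 2)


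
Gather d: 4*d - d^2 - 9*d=-d^2 - 5*d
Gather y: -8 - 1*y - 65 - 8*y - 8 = -9*y - 81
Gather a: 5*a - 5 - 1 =5*a - 6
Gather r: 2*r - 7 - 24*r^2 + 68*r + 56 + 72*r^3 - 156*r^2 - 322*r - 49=72*r^3 - 180*r^2 - 252*r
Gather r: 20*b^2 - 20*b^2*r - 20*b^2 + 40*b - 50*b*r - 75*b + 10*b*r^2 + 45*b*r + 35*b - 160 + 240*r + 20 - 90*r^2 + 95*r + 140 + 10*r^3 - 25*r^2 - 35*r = 10*r^3 + r^2*(10*b - 115) + r*(-20*b^2 - 5*b + 300)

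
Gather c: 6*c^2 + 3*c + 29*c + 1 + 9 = 6*c^2 + 32*c + 10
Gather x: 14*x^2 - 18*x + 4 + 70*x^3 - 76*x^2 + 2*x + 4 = 70*x^3 - 62*x^2 - 16*x + 8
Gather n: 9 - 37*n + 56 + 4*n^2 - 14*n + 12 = 4*n^2 - 51*n + 77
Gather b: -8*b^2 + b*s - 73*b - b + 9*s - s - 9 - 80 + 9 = -8*b^2 + b*(s - 74) + 8*s - 80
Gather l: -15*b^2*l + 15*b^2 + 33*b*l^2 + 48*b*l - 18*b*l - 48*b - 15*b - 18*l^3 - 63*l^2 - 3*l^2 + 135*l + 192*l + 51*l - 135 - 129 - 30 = 15*b^2 - 63*b - 18*l^3 + l^2*(33*b - 66) + l*(-15*b^2 + 30*b + 378) - 294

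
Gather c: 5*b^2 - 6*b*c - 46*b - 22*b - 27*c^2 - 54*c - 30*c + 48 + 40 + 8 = 5*b^2 - 68*b - 27*c^2 + c*(-6*b - 84) + 96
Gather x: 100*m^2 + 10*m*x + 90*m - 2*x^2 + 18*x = 100*m^2 + 90*m - 2*x^2 + x*(10*m + 18)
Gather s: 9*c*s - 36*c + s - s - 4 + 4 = 9*c*s - 36*c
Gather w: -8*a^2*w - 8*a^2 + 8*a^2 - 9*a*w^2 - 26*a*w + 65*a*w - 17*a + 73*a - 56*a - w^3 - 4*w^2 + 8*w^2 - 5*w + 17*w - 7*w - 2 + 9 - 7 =-w^3 + w^2*(4 - 9*a) + w*(-8*a^2 + 39*a + 5)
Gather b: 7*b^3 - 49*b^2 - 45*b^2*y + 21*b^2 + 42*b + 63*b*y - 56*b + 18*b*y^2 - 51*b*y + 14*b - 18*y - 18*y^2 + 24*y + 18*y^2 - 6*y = 7*b^3 + b^2*(-45*y - 28) + b*(18*y^2 + 12*y)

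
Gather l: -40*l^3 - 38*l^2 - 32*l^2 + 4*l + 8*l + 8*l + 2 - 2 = -40*l^3 - 70*l^2 + 20*l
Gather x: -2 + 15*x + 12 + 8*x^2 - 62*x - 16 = 8*x^2 - 47*x - 6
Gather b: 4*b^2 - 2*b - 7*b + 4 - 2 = 4*b^2 - 9*b + 2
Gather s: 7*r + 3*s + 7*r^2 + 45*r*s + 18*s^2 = 7*r^2 + 7*r + 18*s^2 + s*(45*r + 3)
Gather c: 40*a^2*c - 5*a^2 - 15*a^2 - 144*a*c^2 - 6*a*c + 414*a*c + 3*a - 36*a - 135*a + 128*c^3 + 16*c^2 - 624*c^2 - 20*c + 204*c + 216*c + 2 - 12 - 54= -20*a^2 - 168*a + 128*c^3 + c^2*(-144*a - 608) + c*(40*a^2 + 408*a + 400) - 64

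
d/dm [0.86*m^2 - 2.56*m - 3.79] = 1.72*m - 2.56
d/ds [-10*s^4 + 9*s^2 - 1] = -40*s^3 + 18*s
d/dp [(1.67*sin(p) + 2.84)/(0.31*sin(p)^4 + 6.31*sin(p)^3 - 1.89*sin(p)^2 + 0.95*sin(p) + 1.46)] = (-1.5531*sin(p)^4 - 24.597*sin(p)^3 - 50.6049*sin(p)^2 + 10.7352*sin(p) - 0.2598)*cos(p)/(0.0961*sin(p)^8 + 3.9122*sin(p)^7 + 38.6443*sin(p)^6 - 23.2628*sin(p)^5 + 16.4663*sin(p)^4 + 14.8342*sin(p)^3 - 4.6163*sin(p)^2 + 2.774*sin(p) + 2.1316)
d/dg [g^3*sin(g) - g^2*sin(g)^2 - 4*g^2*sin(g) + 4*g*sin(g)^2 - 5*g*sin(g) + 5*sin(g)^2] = g^3*cos(g) + 3*g^2*sin(g) - g^2*sin(2*g) - 4*g^2*cos(g) - 2*g*sin(g)^2 - 8*g*sin(g) + 4*g*sin(2*g) - 5*g*cos(g) + 4*sin(g)^2 - 5*sin(g) + 5*sin(2*g)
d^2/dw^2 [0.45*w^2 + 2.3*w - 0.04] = 0.900000000000000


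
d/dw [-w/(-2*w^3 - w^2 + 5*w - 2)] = (2*w^3 + w^2 - w*(6*w^2 + 2*w - 5) - 5*w + 2)/(2*w^3 + w^2 - 5*w + 2)^2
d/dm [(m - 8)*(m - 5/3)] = 2*m - 29/3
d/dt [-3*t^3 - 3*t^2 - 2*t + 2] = -9*t^2 - 6*t - 2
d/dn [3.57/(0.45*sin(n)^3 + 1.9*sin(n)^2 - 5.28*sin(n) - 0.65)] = (-4.8195*sin(n)^2 - 13.566*sin(n) + 18.8496)*cos(n)/(0.45*sin(n)^3 + 1.9*sin(n)^2 - 5.28*sin(n) - 0.65)^2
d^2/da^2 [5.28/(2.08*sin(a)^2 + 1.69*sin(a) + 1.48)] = (-91.373568*sin(a)^4 - 55.680768*sin(a)^3 + 186.995952*sin(a)^2 + 124.567872*sin(a) - 2.347488)/(2.08*sin(a)^2 + 1.69*sin(a) + 1.48)^3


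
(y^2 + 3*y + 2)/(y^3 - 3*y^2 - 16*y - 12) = 1/(y - 6)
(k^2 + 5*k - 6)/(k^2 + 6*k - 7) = (k + 6)/(k + 7)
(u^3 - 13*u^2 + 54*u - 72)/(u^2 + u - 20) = (u^2 - 9*u + 18)/(u + 5)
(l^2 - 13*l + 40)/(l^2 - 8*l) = (l - 5)/l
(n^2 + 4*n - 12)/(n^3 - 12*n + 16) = (n + 6)/(n^2 + 2*n - 8)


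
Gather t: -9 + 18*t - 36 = 18*t - 45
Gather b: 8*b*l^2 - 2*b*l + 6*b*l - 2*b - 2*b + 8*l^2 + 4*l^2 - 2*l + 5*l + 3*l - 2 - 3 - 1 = b*(8*l^2 + 4*l - 4) + 12*l^2 + 6*l - 6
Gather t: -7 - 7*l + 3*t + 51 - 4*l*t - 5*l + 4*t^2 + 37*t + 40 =-12*l + 4*t^2 + t*(40 - 4*l) + 84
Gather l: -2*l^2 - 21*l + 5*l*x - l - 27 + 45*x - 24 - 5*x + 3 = -2*l^2 + l*(5*x - 22) + 40*x - 48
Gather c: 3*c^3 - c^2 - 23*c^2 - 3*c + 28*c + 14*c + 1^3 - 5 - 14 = 3*c^3 - 24*c^2 + 39*c - 18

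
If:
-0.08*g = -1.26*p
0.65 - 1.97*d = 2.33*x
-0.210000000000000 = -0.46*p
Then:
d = 0.32994923857868 - 1.18274111675127*x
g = 7.19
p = 0.46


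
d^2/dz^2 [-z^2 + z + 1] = -2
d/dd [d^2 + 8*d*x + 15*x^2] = 2*d + 8*x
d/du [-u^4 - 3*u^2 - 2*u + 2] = -4*u^3 - 6*u - 2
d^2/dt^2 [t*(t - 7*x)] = 2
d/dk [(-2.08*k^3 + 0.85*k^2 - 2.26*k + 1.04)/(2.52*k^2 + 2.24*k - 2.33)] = (-5.2416*k^4 - 9.3184*k^3 + 22.1384*k^2 - 9.2026*k + 2.9362)/(6.3504*k^4 + 11.2896*k^3 - 6.7256*k^2 - 10.4384*k + 5.4289)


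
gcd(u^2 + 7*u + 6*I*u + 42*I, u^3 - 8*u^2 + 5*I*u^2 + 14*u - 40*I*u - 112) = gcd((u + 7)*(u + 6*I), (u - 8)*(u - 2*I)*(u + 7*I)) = 1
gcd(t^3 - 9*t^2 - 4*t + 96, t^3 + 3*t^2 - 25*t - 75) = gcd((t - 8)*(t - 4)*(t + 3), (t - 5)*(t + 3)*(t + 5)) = t + 3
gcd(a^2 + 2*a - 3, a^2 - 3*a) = 1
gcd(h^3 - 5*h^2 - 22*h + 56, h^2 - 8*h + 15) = 1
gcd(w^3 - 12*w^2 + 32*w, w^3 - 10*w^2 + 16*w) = w^2 - 8*w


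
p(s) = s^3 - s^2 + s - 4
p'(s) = 3*s^2 - 2*s + 1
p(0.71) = -3.44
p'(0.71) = 1.09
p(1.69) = -0.34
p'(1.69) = 6.19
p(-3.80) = -77.11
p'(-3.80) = 51.92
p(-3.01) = -43.34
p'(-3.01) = 34.20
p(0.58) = -3.56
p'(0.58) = 0.85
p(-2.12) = -20.14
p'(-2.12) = 18.72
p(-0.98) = -6.88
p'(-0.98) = 5.84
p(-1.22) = -8.52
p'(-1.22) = 7.91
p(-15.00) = -3619.00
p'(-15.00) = 706.00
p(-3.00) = -43.00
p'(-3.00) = 34.00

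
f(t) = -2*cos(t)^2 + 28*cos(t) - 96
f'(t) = 4*sin(t)*cos(t) - 28*sin(t)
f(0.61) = -74.39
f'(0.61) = -14.16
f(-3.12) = -125.99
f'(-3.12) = 0.69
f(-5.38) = -79.43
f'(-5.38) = -20.04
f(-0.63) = -74.68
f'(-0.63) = 14.59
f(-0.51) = -73.09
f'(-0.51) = 11.96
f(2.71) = -123.08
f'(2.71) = -13.23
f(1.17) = -85.38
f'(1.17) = -24.34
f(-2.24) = -114.14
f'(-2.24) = 23.91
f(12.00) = -73.80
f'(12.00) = 13.21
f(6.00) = -70.96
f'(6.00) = 6.75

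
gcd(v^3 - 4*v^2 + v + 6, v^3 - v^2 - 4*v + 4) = v - 2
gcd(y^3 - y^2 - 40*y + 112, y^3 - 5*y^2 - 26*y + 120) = y - 4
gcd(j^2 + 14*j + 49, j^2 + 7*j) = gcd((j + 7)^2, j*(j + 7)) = j + 7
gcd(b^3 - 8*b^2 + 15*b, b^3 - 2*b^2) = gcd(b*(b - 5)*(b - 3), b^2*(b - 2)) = b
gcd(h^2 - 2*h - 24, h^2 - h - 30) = h - 6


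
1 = 1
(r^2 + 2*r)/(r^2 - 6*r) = (r + 2)/(r - 6)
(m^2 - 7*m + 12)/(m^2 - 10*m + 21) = (m - 4)/(m - 7)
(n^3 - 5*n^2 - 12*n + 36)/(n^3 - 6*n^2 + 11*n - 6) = (n^2 - 3*n - 18)/(n^2 - 4*n + 3)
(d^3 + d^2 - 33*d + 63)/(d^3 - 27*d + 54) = (d + 7)/(d + 6)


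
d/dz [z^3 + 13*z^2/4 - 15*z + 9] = 3*z^2 + 13*z/2 - 15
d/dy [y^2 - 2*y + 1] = 2*y - 2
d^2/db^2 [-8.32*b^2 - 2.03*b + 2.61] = -16.6400000000000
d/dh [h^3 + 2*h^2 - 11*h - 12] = 3*h^2 + 4*h - 11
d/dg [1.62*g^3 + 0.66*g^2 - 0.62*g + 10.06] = 4.86*g^2 + 1.32*g - 0.62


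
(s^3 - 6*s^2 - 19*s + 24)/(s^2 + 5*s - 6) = (s^2 - 5*s - 24)/(s + 6)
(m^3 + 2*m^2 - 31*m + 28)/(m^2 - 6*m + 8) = (m^2 + 6*m - 7)/(m - 2)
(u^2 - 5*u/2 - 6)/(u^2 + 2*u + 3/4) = 2*(u - 4)/(2*u + 1)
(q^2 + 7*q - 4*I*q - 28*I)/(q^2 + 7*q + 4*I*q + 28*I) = (q - 4*I)/(q + 4*I)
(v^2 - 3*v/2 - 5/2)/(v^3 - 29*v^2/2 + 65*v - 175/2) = (v + 1)/(v^2 - 12*v + 35)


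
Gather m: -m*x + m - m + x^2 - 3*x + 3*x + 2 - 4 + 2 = -m*x + x^2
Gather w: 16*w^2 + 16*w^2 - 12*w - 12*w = 32*w^2 - 24*w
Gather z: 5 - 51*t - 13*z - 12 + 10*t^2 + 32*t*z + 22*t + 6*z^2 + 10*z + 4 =10*t^2 - 29*t + 6*z^2 + z*(32*t - 3) - 3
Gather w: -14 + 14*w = 14*w - 14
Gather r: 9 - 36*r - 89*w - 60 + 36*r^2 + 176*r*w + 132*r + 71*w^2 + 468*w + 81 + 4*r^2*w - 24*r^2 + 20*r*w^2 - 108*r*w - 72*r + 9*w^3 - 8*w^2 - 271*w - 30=r^2*(4*w + 12) + r*(20*w^2 + 68*w + 24) + 9*w^3 + 63*w^2 + 108*w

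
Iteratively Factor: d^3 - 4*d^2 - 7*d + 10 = (d + 2)*(d^2 - 6*d + 5) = (d - 1)*(d + 2)*(d - 5)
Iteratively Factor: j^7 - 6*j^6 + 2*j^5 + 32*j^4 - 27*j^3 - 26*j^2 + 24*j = (j + 2)*(j^6 - 8*j^5 + 18*j^4 - 4*j^3 - 19*j^2 + 12*j) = (j - 1)*(j + 2)*(j^5 - 7*j^4 + 11*j^3 + 7*j^2 - 12*j) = (j - 1)^2*(j + 2)*(j^4 - 6*j^3 + 5*j^2 + 12*j) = (j - 4)*(j - 1)^2*(j + 2)*(j^3 - 2*j^2 - 3*j) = j*(j - 4)*(j - 1)^2*(j + 2)*(j^2 - 2*j - 3) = j*(j - 4)*(j - 3)*(j - 1)^2*(j + 2)*(j + 1)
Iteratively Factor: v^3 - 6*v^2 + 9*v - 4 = (v - 1)*(v^2 - 5*v + 4) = (v - 1)^2*(v - 4)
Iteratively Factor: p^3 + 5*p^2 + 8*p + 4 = (p + 2)*(p^2 + 3*p + 2) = (p + 1)*(p + 2)*(p + 2)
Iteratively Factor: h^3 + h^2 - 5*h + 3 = (h - 1)*(h^2 + 2*h - 3) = (h - 1)*(h + 3)*(h - 1)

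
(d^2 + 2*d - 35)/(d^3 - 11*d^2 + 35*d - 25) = (d + 7)/(d^2 - 6*d + 5)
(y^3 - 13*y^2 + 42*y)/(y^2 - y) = (y^2 - 13*y + 42)/(y - 1)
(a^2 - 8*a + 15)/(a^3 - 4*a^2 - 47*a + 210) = (a - 3)/(a^2 + a - 42)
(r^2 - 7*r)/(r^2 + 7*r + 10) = r*(r - 7)/(r^2 + 7*r + 10)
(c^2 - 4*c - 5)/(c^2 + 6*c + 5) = (c - 5)/(c + 5)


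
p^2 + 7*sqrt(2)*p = p*(p + 7*sqrt(2))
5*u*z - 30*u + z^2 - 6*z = (5*u + z)*(z - 6)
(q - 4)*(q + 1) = q^2 - 3*q - 4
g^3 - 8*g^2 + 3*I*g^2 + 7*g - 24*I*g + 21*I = (g - 7)*(g - 1)*(g + 3*I)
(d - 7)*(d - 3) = d^2 - 10*d + 21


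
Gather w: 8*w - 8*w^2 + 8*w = -8*w^2 + 16*w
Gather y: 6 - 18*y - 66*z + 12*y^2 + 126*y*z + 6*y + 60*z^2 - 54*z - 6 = 12*y^2 + y*(126*z - 12) + 60*z^2 - 120*z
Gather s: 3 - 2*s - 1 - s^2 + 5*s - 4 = -s^2 + 3*s - 2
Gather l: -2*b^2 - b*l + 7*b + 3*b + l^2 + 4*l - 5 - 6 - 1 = -2*b^2 + 10*b + l^2 + l*(4 - b) - 12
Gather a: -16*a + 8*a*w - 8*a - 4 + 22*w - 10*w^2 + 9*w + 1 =a*(8*w - 24) - 10*w^2 + 31*w - 3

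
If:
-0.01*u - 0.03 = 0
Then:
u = -3.00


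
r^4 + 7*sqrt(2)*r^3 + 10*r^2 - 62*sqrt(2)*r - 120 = (r - 2*sqrt(2))*(r + sqrt(2))*(r + 3*sqrt(2))*(r + 5*sqrt(2))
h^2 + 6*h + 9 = (h + 3)^2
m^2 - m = m*(m - 1)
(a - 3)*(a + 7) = a^2 + 4*a - 21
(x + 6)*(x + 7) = x^2 + 13*x + 42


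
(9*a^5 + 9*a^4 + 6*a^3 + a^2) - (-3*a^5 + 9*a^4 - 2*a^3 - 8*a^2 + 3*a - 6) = 12*a^5 + 8*a^3 + 9*a^2 - 3*a + 6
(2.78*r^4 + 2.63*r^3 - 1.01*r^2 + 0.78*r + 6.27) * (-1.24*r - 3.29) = -3.4472*r^5 - 12.4074*r^4 - 7.4003*r^3 + 2.3557*r^2 - 10.341*r - 20.6283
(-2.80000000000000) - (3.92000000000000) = -6.72000000000000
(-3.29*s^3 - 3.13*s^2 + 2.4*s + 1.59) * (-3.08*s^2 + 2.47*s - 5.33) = 10.1332*s^5 + 1.5141*s^4 + 2.4126*s^3 + 17.7137*s^2 - 8.8647*s - 8.4747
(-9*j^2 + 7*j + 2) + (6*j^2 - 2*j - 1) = -3*j^2 + 5*j + 1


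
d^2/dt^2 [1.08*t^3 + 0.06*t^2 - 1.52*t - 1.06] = 6.48*t + 0.12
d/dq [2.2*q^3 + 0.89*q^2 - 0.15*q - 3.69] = 6.6*q^2 + 1.78*q - 0.15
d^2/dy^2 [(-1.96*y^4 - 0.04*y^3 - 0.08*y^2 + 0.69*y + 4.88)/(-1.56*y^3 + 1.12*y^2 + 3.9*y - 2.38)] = (-1.4210854715202e-14*y^8 - 1.4210854715202e-14*y^7 + 29.29568*y^6 - 0.909791999999911*y^5 + 13.382112*y^4 - 168.216304*y^3 + 304.431168*y^2 - 28.860384*y - 186.368712)/(3.796416*y^9 - 8.176896*y^8 - 22.602528*y^7 + 56.855456*y^6 + 31.556304*y^5 - 129.028704*y^4 + 29.565432*y^3 + 89.567016*y^2 - 66.27348*y + 13.481272)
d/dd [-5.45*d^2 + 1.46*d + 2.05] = 1.46 - 10.9*d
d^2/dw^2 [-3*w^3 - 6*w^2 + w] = -18*w - 12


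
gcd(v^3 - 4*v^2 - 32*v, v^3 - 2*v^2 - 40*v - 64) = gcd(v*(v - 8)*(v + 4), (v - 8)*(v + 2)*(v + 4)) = v^2 - 4*v - 32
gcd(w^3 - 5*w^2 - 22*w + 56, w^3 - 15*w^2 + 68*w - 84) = w^2 - 9*w + 14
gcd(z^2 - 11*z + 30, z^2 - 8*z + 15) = z - 5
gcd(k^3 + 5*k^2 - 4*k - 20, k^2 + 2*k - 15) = k + 5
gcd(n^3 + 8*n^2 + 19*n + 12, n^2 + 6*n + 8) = n + 4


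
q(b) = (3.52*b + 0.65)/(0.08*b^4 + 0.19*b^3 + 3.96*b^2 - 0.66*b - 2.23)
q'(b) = (3.52*b + 0.65)*(-0.32*b^3 - 0.57*b^2 - 7.92*b + 0.66)/(0.08*b^4 + 0.19*b^3 + 3.96*b^2 - 0.66*b - 2.23)^2 + 3.52/(0.08*b^4 + 0.19*b^3 + 3.96*b^2 - 0.66*b - 2.23) = (0.2816*b^4 + 0.6688*b^3 + 13.9392*b^2 - 2.3232*b - (3.52*b + 0.65)*(0.32*b^3 + 0.57*b^2 + 7.92*b - 0.66) - 7.8496)/(0.08*b^4 + 0.19*b^3 + 3.96*b^2 - 0.66*b - 2.23)^2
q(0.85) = 15.94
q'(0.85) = -450.40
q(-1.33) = -0.74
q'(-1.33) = -0.84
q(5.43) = 0.09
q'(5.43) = -0.03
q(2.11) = 0.46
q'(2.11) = -0.38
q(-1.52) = -0.61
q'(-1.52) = -0.54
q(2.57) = 0.34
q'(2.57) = -0.21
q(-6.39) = -0.09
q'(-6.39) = -0.03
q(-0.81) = -2.63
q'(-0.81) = -17.42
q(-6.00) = -0.10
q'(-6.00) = -0.03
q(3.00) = 0.26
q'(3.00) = -0.14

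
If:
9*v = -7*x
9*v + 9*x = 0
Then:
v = 0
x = 0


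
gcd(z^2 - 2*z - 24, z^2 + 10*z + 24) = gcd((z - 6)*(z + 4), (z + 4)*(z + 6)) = z + 4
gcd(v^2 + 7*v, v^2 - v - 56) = v + 7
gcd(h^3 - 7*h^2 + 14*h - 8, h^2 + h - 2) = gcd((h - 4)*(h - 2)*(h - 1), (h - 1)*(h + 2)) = h - 1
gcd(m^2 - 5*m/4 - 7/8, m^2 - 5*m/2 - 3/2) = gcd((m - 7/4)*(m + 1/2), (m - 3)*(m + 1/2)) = m + 1/2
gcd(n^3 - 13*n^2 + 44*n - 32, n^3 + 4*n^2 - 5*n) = n - 1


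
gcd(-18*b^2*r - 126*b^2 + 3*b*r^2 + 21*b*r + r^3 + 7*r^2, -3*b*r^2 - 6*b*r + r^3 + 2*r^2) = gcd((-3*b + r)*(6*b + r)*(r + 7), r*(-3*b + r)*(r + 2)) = -3*b + r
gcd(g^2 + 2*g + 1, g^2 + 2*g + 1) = g^2 + 2*g + 1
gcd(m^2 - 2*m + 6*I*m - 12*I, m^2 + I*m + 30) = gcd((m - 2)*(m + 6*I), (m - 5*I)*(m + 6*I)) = m + 6*I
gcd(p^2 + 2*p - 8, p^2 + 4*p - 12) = p - 2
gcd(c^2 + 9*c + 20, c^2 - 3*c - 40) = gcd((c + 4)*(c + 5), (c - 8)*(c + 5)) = c + 5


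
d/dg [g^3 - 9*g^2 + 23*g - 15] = 3*g^2 - 18*g + 23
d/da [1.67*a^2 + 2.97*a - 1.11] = 3.34*a + 2.97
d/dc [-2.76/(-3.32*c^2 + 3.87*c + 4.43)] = (10.6812 - 18.3264*c)/(-3.32*c^2 + 3.87*c + 4.43)^2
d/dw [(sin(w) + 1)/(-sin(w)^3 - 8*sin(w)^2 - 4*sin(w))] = (2*sin(w)^3 + 11*sin(w)^2 + 16*sin(w) + 4)*cos(w)/((sin(w)^2 + 8*sin(w) + 4)^2*sin(w)^2)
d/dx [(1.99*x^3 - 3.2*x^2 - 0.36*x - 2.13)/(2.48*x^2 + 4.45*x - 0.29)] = (4.9352*x^4 + 17.711*x^3 - 15.0785*x^2 + 12.4208*x + 9.5829)/(6.1504*x^4 + 22.072*x^3 + 18.3641*x^2 - 2.581*x + 0.0841)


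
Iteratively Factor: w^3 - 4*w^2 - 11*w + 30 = (w + 3)*(w^2 - 7*w + 10) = (w - 5)*(w + 3)*(w - 2)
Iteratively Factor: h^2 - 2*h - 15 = (h - 5)*(h + 3)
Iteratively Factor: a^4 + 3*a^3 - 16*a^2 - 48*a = (a - 4)*(a^3 + 7*a^2 + 12*a) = (a - 4)*(a + 4)*(a^2 + 3*a) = a*(a - 4)*(a + 4)*(a + 3)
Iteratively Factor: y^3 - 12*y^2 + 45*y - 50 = (y - 5)*(y^2 - 7*y + 10) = (y - 5)*(y - 2)*(y - 5)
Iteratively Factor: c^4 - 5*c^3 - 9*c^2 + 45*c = (c - 3)*(c^3 - 2*c^2 - 15*c) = (c - 3)*(c + 3)*(c^2 - 5*c) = (c - 5)*(c - 3)*(c + 3)*(c)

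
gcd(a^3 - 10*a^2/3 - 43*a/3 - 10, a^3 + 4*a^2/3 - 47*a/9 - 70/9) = a + 5/3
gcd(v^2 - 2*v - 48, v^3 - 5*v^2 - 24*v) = v - 8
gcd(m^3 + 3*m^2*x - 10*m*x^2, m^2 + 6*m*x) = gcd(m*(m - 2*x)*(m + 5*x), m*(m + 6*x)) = m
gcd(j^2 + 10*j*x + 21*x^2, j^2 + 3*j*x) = j + 3*x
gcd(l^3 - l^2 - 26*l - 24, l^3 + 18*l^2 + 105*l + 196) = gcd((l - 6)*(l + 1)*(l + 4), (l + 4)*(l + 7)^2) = l + 4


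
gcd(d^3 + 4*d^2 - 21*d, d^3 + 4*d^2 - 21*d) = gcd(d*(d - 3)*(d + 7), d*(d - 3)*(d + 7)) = d^3 + 4*d^2 - 21*d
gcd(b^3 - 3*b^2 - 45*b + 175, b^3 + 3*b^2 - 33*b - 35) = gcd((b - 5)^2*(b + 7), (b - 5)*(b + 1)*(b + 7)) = b^2 + 2*b - 35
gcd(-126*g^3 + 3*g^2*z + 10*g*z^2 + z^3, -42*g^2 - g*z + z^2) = 6*g + z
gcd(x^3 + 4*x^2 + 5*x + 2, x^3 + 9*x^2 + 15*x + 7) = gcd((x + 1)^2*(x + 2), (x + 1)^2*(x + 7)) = x^2 + 2*x + 1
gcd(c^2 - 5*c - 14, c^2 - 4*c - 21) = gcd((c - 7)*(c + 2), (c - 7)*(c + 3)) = c - 7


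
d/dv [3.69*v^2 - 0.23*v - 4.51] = 7.38*v - 0.23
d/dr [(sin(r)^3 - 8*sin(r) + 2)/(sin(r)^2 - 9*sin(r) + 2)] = (sin(r)^4 - 18*sin(r)^3 + 14*sin(r)^2 - 4*sin(r) + 2)*cos(r)/(sin(r)^2 - 9*sin(r) + 2)^2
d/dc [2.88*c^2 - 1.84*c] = 5.76*c - 1.84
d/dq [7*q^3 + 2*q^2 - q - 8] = 21*q^2 + 4*q - 1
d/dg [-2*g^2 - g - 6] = -4*g - 1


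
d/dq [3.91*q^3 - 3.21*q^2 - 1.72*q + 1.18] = 11.73*q^2 - 6.42*q - 1.72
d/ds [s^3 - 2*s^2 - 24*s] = 3*s^2 - 4*s - 24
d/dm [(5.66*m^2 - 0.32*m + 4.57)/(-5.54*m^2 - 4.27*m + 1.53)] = (-25.941*m^2 + 67.9552*m + 19.0243)/(30.6916*m^4 + 47.3116*m^3 + 1.2805*m^2 - 13.0662*m + 2.3409)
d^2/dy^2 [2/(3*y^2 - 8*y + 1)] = 4*(-9*y^2 + 24*y + 4*(3*y - 4)^2 - 3)/(3*y^2 - 8*y + 1)^3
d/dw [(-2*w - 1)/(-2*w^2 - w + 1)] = (4*w^2 + 2*w - (2*w + 1)*(4*w + 1) - 2)/(2*w^2 + w - 1)^2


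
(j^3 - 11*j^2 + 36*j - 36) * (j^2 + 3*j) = j^5 - 8*j^4 + 3*j^3 + 72*j^2 - 108*j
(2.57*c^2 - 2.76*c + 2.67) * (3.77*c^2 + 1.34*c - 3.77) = 9.6889*c^4 - 6.9614*c^3 - 3.3214*c^2 + 13.983*c - 10.0659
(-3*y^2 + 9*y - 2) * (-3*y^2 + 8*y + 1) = 9*y^4 - 51*y^3 + 75*y^2 - 7*y - 2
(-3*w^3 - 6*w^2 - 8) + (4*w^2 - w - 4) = -3*w^3 - 2*w^2 - w - 12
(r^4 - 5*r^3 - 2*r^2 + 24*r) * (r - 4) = r^5 - 9*r^4 + 18*r^3 + 32*r^2 - 96*r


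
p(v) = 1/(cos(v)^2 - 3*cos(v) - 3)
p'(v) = (2*sin(v)*cos(v) - 3*sin(v))/(cos(v)^2 - 3*cos(v) - 3)^2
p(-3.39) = 1.18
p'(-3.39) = -1.69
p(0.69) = -0.21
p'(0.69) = -0.04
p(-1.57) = -0.33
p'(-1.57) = 0.33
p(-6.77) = -0.21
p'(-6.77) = 0.02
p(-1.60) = -0.34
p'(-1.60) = 0.36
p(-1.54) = -0.32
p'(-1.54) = 0.31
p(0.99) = -0.23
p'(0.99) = -0.08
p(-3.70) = 3.79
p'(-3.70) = -35.82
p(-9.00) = 1.77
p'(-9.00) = 6.26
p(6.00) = -0.20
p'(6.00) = 0.01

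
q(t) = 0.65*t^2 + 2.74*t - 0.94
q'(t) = 1.3*t + 2.74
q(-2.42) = -3.76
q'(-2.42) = -0.41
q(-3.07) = -3.23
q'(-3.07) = -1.25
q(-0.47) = -2.08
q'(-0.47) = 2.13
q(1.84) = 6.30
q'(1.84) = 5.13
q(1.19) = 3.24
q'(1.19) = 4.29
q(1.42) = 4.26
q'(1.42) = 4.59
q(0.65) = 1.12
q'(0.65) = 3.58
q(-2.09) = -3.83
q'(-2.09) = 0.02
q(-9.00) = 27.05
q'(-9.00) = -8.96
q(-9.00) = 27.05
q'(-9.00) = -8.96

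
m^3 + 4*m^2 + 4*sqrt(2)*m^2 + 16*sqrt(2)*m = m*(m + 4)*(m + 4*sqrt(2))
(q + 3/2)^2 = q^2 + 3*q + 9/4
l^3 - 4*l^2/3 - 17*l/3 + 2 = (l - 3)*(l - 1/3)*(l + 2)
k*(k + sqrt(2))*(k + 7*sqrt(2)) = k^3 + 8*sqrt(2)*k^2 + 14*k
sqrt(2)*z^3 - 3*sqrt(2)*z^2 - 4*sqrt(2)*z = z*(z - 4)*(sqrt(2)*z + sqrt(2))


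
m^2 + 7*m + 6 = (m + 1)*(m + 6)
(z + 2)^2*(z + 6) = z^3 + 10*z^2 + 28*z + 24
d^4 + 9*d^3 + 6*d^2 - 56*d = d*(d - 2)*(d + 4)*(d + 7)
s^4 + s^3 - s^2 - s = s*(s - 1)*(s + 1)^2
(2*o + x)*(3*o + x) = 6*o^2 + 5*o*x + x^2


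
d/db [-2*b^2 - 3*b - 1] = -4*b - 3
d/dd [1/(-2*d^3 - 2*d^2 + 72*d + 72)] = (3*d^2/2 + d - 18)/(d^3 + d^2 - 36*d - 36)^2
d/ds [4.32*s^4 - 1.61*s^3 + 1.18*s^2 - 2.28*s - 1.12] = 17.28*s^3 - 4.83*s^2 + 2.36*s - 2.28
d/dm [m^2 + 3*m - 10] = 2*m + 3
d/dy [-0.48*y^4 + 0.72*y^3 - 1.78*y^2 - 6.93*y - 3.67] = -1.92*y^3 + 2.16*y^2 - 3.56*y - 6.93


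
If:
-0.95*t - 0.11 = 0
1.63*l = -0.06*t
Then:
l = 0.00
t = -0.12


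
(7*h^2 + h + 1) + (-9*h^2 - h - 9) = -2*h^2 - 8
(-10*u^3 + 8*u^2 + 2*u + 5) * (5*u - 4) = -50*u^4 + 80*u^3 - 22*u^2 + 17*u - 20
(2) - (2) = 0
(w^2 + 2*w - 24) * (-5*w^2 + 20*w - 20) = -5*w^4 + 10*w^3 + 140*w^2 - 520*w + 480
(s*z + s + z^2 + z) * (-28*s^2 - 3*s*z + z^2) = -28*s^3*z - 28*s^3 - 31*s^2*z^2 - 31*s^2*z - 2*s*z^3 - 2*s*z^2 + z^4 + z^3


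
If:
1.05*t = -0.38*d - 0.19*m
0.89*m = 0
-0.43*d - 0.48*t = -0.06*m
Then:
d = 0.00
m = 0.00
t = 0.00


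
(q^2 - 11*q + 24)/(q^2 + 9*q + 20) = (q^2 - 11*q + 24)/(q^2 + 9*q + 20)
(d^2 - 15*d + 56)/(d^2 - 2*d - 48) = (d - 7)/(d + 6)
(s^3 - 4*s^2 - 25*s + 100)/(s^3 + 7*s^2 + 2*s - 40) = (s^2 - 9*s + 20)/(s^2 + 2*s - 8)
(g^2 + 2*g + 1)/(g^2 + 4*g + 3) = (g + 1)/(g + 3)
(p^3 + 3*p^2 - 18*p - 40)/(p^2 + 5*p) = p - 2 - 8/p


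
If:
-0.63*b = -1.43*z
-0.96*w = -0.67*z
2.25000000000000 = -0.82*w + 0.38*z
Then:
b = -26.56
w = -8.17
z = -11.70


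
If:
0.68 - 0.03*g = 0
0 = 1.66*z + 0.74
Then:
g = 22.67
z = -0.45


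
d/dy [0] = 0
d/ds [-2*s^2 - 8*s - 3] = -4*s - 8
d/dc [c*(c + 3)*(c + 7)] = 3*c^2 + 20*c + 21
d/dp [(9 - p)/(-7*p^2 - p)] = (-7*p^2 + 126*p + 9)/(p^2*(49*p^2 + 14*p + 1))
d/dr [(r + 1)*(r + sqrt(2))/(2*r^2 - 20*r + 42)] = (-(r - 5)*(r + 1)*(r + sqrt(2)) + (2*r + 1 + sqrt(2))*(r^2 - 10*r + 21)/2)/(r^2 - 10*r + 21)^2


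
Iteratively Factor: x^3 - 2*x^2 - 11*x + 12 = (x + 3)*(x^2 - 5*x + 4) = (x - 1)*(x + 3)*(x - 4)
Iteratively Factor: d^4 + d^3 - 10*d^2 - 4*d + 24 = (d + 2)*(d^3 - d^2 - 8*d + 12) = (d - 2)*(d + 2)*(d^2 + d - 6) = (d - 2)^2*(d + 2)*(d + 3)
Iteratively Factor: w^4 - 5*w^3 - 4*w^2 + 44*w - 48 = (w + 3)*(w^3 - 8*w^2 + 20*w - 16) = (w - 2)*(w + 3)*(w^2 - 6*w + 8) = (w - 4)*(w - 2)*(w + 3)*(w - 2)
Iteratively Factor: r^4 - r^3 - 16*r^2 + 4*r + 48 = (r - 2)*(r^3 + r^2 - 14*r - 24) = (r - 4)*(r - 2)*(r^2 + 5*r + 6) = (r - 4)*(r - 2)*(r + 3)*(r + 2)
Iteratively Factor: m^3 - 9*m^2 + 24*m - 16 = (m - 1)*(m^2 - 8*m + 16) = (m - 4)*(m - 1)*(m - 4)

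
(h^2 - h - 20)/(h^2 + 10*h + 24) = (h - 5)/(h + 6)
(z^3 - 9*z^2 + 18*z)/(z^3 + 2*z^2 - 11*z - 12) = z*(z - 6)/(z^2 + 5*z + 4)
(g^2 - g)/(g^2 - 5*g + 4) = g/(g - 4)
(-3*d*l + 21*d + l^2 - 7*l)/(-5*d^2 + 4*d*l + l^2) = (-3*d*l + 21*d + l^2 - 7*l)/(-5*d^2 + 4*d*l + l^2)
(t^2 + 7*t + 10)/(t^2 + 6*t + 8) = (t + 5)/(t + 4)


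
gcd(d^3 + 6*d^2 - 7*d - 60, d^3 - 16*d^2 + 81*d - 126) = d - 3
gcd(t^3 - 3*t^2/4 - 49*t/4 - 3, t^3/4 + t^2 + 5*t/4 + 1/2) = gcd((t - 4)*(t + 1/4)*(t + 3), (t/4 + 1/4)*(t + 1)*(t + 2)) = 1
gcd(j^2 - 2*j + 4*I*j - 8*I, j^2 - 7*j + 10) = j - 2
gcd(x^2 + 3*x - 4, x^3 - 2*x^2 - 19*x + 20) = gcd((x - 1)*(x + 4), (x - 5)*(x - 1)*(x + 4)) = x^2 + 3*x - 4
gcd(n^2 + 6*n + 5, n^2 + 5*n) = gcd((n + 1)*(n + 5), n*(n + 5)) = n + 5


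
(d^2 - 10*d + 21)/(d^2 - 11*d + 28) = (d - 3)/(d - 4)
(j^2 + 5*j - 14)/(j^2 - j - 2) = (j + 7)/(j + 1)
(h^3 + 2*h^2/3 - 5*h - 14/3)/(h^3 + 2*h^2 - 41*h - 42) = (h^2 - h/3 - 14/3)/(h^2 + h - 42)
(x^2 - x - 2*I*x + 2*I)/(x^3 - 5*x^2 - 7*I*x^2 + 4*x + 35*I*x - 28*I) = (x - 2*I)/(x^2 - x*(4 + 7*I) + 28*I)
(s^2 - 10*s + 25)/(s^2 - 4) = (s^2 - 10*s + 25)/(s^2 - 4)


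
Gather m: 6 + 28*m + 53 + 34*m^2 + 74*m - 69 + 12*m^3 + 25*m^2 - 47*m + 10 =12*m^3 + 59*m^2 + 55*m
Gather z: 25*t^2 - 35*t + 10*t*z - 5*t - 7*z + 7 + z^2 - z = 25*t^2 - 40*t + z^2 + z*(10*t - 8) + 7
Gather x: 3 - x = 3 - x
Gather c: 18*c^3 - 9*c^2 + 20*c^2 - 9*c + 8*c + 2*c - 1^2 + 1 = 18*c^3 + 11*c^2 + c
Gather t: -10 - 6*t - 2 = -6*t - 12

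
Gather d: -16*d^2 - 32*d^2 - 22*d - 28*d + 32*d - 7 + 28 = -48*d^2 - 18*d + 21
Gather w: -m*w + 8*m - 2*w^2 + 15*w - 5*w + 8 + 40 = 8*m - 2*w^2 + w*(10 - m) + 48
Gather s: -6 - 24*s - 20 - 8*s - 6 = -32*s - 32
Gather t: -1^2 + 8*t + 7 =8*t + 6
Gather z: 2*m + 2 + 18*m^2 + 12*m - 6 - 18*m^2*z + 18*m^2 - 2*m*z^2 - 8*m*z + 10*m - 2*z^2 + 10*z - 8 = 36*m^2 + 24*m + z^2*(-2*m - 2) + z*(-18*m^2 - 8*m + 10) - 12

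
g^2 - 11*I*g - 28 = (g - 7*I)*(g - 4*I)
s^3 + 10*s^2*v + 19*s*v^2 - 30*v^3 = (s - v)*(s + 5*v)*(s + 6*v)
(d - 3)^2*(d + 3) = d^3 - 3*d^2 - 9*d + 27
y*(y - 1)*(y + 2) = y^3 + y^2 - 2*y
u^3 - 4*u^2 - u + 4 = (u - 4)*(u - 1)*(u + 1)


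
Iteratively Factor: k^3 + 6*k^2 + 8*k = (k)*(k^2 + 6*k + 8) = k*(k + 4)*(k + 2)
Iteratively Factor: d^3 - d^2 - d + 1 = (d - 1)*(d^2 - 1) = (d - 1)*(d + 1)*(d - 1)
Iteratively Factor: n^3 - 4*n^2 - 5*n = (n - 5)*(n^2 + n) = n*(n - 5)*(n + 1)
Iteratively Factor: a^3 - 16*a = (a - 4)*(a^2 + 4*a) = a*(a - 4)*(a + 4)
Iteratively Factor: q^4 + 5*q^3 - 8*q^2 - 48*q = (q + 4)*(q^3 + q^2 - 12*q) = (q - 3)*(q + 4)*(q^2 + 4*q) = (q - 3)*(q + 4)^2*(q)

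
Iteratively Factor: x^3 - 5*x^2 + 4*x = (x - 1)*(x^2 - 4*x) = (x - 4)*(x - 1)*(x)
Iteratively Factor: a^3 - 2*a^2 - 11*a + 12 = (a - 4)*(a^2 + 2*a - 3) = (a - 4)*(a + 3)*(a - 1)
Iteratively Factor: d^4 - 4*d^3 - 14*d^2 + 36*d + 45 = (d - 3)*(d^3 - d^2 - 17*d - 15) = (d - 3)*(d + 1)*(d^2 - 2*d - 15) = (d - 3)*(d + 1)*(d + 3)*(d - 5)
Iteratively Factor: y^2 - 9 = (y + 3)*(y - 3)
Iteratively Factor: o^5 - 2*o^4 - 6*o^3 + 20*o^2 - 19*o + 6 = (o - 1)*(o^4 - o^3 - 7*o^2 + 13*o - 6) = (o - 1)^2*(o^3 - 7*o + 6) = (o - 2)*(o - 1)^2*(o^2 + 2*o - 3) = (o - 2)*(o - 1)^2*(o + 3)*(o - 1)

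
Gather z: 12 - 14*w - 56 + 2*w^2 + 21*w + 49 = 2*w^2 + 7*w + 5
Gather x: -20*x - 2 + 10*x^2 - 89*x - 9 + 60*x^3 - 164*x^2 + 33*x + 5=60*x^3 - 154*x^2 - 76*x - 6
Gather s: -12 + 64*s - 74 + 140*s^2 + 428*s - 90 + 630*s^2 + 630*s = 770*s^2 + 1122*s - 176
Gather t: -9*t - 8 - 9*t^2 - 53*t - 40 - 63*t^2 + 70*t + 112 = -72*t^2 + 8*t + 64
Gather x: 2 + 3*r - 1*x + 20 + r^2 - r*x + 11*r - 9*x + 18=r^2 + 14*r + x*(-r - 10) + 40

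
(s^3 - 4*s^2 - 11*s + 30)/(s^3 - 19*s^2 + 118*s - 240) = (s^2 + s - 6)/(s^2 - 14*s + 48)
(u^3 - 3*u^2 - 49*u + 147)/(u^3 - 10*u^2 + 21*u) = (u + 7)/u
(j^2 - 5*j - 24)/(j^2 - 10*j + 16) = (j + 3)/(j - 2)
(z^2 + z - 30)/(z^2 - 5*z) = (z + 6)/z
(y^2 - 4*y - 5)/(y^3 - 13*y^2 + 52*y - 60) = (y + 1)/(y^2 - 8*y + 12)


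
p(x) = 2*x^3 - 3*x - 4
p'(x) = 6*x^2 - 3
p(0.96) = -5.11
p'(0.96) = 2.53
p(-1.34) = -4.79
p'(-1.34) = 7.77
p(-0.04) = -3.88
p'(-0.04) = -2.99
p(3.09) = 45.74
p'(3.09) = 54.29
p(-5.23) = -274.42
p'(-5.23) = 161.12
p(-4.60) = -184.87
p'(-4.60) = 123.96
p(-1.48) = -6.04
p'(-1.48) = 10.14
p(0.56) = -5.33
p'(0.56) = -1.12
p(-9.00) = -1435.00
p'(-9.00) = 483.00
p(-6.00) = -418.00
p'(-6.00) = 213.00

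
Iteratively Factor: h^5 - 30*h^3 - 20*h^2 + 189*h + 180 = (h + 3)*(h^4 - 3*h^3 - 21*h^2 + 43*h + 60) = (h + 1)*(h + 3)*(h^3 - 4*h^2 - 17*h + 60) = (h - 3)*(h + 1)*(h + 3)*(h^2 - h - 20) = (h - 5)*(h - 3)*(h + 1)*(h + 3)*(h + 4)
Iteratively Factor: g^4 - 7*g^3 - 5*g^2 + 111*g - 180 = (g + 4)*(g^3 - 11*g^2 + 39*g - 45) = (g - 3)*(g + 4)*(g^2 - 8*g + 15) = (g - 3)^2*(g + 4)*(g - 5)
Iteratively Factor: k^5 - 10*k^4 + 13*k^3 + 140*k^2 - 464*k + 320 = (k - 1)*(k^4 - 9*k^3 + 4*k^2 + 144*k - 320) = (k - 4)*(k - 1)*(k^3 - 5*k^2 - 16*k + 80) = (k - 4)*(k - 1)*(k + 4)*(k^2 - 9*k + 20) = (k - 4)^2*(k - 1)*(k + 4)*(k - 5)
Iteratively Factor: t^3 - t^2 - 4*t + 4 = (t - 1)*(t^2 - 4) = (t - 1)*(t + 2)*(t - 2)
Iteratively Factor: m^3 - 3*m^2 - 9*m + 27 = (m - 3)*(m^2 - 9) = (m - 3)*(m + 3)*(m - 3)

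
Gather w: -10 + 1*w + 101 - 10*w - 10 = 81 - 9*w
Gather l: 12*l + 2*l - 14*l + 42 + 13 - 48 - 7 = 0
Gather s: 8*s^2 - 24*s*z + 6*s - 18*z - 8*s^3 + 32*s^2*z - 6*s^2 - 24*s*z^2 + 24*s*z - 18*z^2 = -8*s^3 + s^2*(32*z + 2) + s*(6 - 24*z^2) - 18*z^2 - 18*z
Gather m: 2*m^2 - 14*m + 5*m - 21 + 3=2*m^2 - 9*m - 18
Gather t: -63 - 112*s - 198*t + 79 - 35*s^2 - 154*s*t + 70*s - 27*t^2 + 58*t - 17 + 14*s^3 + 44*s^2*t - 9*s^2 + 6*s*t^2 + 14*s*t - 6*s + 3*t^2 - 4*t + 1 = 14*s^3 - 44*s^2 - 48*s + t^2*(6*s - 24) + t*(44*s^2 - 140*s - 144)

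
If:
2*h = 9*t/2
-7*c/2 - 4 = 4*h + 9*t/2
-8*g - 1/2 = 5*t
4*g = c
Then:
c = 53/38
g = 53/152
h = -225/152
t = -25/38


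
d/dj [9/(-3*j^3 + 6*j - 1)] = 27*(3*j^2 - 2)/(3*j^3 - 6*j + 1)^2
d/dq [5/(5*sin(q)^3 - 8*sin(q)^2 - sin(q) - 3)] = 5*(-15*sin(q)^2 + 16*sin(q) + 1)*cos(q)/(-5*sin(q)^3 + 8*sin(q)^2 + sin(q) + 3)^2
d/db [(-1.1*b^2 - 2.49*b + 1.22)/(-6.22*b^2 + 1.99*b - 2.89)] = (-17.6768*b^2 + 21.5348*b + 4.7683)/(38.6884*b^4 - 24.7556*b^3 + 39.9117*b^2 - 11.5022*b + 8.3521)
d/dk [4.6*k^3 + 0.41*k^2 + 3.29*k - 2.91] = 13.8*k^2 + 0.82*k + 3.29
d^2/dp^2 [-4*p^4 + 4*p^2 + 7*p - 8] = 8 - 48*p^2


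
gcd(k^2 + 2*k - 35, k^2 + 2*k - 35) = k^2 + 2*k - 35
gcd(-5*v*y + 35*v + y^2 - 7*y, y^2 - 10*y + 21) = y - 7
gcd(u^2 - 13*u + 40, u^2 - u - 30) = 1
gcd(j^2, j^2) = j^2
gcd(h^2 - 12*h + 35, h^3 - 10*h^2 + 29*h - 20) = h - 5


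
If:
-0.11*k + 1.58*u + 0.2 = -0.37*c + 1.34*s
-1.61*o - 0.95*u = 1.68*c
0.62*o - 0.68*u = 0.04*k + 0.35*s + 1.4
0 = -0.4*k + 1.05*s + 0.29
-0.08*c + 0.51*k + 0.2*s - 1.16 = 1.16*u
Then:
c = 9.87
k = -8.38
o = -6.78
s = -3.47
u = -5.96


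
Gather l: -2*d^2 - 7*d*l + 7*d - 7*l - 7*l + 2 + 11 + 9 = -2*d^2 + 7*d + l*(-7*d - 14) + 22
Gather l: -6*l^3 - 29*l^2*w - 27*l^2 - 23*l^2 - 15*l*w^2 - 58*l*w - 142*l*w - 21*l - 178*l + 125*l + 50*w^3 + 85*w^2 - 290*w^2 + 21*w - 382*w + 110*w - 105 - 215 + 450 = -6*l^3 + l^2*(-29*w - 50) + l*(-15*w^2 - 200*w - 74) + 50*w^3 - 205*w^2 - 251*w + 130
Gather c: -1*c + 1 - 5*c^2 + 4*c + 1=-5*c^2 + 3*c + 2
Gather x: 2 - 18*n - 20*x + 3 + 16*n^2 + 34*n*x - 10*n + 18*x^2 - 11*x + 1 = 16*n^2 - 28*n + 18*x^2 + x*(34*n - 31) + 6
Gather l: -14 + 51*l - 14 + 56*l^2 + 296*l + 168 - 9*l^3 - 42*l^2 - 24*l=-9*l^3 + 14*l^2 + 323*l + 140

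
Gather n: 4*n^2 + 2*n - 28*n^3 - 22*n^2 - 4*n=-28*n^3 - 18*n^2 - 2*n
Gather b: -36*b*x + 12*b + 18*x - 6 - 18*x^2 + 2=b*(12 - 36*x) - 18*x^2 + 18*x - 4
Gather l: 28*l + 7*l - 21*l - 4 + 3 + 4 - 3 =14*l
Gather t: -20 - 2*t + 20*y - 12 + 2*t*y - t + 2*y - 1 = t*(2*y - 3) + 22*y - 33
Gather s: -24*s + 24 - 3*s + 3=27 - 27*s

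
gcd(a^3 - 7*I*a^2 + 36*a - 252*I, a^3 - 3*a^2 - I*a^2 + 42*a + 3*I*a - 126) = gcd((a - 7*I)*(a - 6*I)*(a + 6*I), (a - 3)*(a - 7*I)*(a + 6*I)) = a^2 - I*a + 42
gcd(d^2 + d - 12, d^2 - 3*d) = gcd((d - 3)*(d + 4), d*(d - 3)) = d - 3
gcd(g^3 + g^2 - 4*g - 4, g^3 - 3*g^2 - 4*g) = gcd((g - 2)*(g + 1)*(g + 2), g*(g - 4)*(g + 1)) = g + 1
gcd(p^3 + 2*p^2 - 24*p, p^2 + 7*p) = p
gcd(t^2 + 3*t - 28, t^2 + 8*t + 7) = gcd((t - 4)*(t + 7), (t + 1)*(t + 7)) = t + 7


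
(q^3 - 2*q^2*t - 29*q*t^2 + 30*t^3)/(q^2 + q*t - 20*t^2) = (q^2 - 7*q*t + 6*t^2)/(q - 4*t)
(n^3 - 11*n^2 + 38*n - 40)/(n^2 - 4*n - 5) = (n^2 - 6*n + 8)/(n + 1)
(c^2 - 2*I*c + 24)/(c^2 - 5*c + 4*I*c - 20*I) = (c - 6*I)/(c - 5)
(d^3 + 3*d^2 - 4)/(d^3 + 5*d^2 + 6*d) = (d^2 + d - 2)/(d*(d + 3))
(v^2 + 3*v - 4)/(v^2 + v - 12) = (v - 1)/(v - 3)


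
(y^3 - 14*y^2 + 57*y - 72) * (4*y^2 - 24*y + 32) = 4*y^5 - 80*y^4 + 596*y^3 - 2104*y^2 + 3552*y - 2304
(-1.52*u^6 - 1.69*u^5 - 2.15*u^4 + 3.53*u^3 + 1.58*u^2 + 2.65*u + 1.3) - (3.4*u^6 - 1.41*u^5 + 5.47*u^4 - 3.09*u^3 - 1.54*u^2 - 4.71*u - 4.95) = -4.92*u^6 - 0.28*u^5 - 7.62*u^4 + 6.62*u^3 + 3.12*u^2 + 7.36*u + 6.25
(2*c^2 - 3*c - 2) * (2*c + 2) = 4*c^3 - 2*c^2 - 10*c - 4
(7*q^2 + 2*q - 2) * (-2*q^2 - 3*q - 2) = -14*q^4 - 25*q^3 - 16*q^2 + 2*q + 4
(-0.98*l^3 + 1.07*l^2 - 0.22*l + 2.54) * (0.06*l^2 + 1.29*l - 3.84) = -0.0588*l^5 - 1.2*l^4 + 5.1303*l^3 - 4.2402*l^2 + 4.1214*l - 9.7536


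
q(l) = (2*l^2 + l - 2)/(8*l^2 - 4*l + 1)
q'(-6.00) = -0.00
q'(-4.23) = -0.02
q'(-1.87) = -0.10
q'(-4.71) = -0.01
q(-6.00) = 0.20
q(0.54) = -0.75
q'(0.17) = -4.42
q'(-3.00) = -0.04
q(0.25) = -3.25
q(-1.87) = 0.09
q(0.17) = -3.22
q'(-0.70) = -0.67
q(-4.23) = 0.18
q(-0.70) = -0.22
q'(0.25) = 4.00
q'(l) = (4 - 16*l)*(2*l^2 + l - 2)/(8*l^2 - 4*l + 1)^2 + (4*l + 1)/(8*l^2 - 4*l + 1)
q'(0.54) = 5.65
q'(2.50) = -0.01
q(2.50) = 0.32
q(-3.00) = 0.15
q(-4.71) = 0.19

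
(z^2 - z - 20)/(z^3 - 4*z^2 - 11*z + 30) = (z + 4)/(z^2 + z - 6)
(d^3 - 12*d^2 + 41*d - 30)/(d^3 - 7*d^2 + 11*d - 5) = (d - 6)/(d - 1)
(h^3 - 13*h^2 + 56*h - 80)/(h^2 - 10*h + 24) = (h^2 - 9*h + 20)/(h - 6)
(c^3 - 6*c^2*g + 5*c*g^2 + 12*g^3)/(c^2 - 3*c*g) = c - 3*g - 4*g^2/c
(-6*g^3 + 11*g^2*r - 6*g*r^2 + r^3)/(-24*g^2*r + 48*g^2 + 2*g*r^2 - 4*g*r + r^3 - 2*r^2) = (6*g^3 - 11*g^2*r + 6*g*r^2 - r^3)/(24*g^2*r - 48*g^2 - 2*g*r^2 + 4*g*r - r^3 + 2*r^2)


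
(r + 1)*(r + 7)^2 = r^3 + 15*r^2 + 63*r + 49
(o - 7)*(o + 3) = o^2 - 4*o - 21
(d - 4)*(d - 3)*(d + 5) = d^3 - 2*d^2 - 23*d + 60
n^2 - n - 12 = (n - 4)*(n + 3)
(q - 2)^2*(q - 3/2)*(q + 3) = q^4 - 5*q^3/2 - 13*q^2/2 + 24*q - 18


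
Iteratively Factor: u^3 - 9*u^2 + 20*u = (u)*(u^2 - 9*u + 20) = u*(u - 4)*(u - 5)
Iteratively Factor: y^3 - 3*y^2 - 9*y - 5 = (y - 5)*(y^2 + 2*y + 1) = (y - 5)*(y + 1)*(y + 1)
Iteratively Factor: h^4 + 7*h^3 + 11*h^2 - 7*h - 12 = (h - 1)*(h^3 + 8*h^2 + 19*h + 12) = (h - 1)*(h + 4)*(h^2 + 4*h + 3) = (h - 1)*(h + 3)*(h + 4)*(h + 1)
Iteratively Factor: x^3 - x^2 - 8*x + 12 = (x + 3)*(x^2 - 4*x + 4) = (x - 2)*(x + 3)*(x - 2)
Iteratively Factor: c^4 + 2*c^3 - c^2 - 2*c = (c + 2)*(c^3 - c) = (c + 1)*(c + 2)*(c^2 - c) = (c - 1)*(c + 1)*(c + 2)*(c)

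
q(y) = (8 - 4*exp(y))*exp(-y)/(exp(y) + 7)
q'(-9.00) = -9260.67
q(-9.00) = 9259.93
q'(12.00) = 0.00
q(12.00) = 0.00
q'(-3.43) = -35.28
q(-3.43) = 34.56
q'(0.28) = -0.77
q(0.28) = 0.25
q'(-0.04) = -1.11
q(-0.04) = 0.54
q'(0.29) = -0.76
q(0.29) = 0.24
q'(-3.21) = -28.31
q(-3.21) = 27.59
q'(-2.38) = -12.34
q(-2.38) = 11.62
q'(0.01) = -1.05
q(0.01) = 0.49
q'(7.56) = 0.00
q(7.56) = -0.00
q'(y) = -(8 - 4*exp(y))*exp(-y)/(exp(y) + 7) - (8 - 4*exp(y))/(exp(y) + 7)^2 - 4/(exp(y) + 7) = 4*(exp(2*y) - 4*exp(y) - 14)*exp(-y)/(exp(2*y) + 14*exp(y) + 49)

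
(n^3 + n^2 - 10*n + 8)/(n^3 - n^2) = 1 + 2/n - 8/n^2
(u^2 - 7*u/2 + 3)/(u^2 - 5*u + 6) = (u - 3/2)/(u - 3)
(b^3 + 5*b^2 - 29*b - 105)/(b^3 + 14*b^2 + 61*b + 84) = (b - 5)/(b + 4)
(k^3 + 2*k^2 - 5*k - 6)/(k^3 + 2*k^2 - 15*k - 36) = (k^2 - k - 2)/(k^2 - k - 12)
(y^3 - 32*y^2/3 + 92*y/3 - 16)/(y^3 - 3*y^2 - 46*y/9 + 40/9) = 3*(y - 6)/(3*y + 5)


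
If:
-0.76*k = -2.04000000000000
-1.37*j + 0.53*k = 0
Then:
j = 1.04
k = 2.68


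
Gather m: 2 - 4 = -2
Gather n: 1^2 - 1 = 0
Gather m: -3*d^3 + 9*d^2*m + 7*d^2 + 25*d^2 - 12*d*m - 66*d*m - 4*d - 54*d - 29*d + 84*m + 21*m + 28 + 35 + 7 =-3*d^3 + 32*d^2 - 87*d + m*(9*d^2 - 78*d + 105) + 70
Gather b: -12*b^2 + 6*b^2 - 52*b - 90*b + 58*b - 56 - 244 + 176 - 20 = -6*b^2 - 84*b - 144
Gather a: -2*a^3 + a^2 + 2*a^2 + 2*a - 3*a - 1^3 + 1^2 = -2*a^3 + 3*a^2 - a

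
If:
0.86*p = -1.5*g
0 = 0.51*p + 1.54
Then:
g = 1.73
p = -3.02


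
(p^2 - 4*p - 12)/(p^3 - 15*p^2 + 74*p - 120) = (p + 2)/(p^2 - 9*p + 20)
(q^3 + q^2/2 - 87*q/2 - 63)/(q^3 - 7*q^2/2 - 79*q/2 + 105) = (2*q + 3)/(2*q - 5)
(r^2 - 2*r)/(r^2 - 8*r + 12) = r/(r - 6)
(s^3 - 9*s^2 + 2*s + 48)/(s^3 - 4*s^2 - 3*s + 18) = (s - 8)/(s - 3)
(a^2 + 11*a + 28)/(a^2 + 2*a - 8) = (a + 7)/(a - 2)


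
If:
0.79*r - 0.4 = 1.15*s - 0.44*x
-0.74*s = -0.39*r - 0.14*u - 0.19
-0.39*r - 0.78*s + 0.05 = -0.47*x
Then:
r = 0.185310416079647*x + 0.347046116276886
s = 0.509908894524279*x - 0.109420494035879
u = 2.17901085483503*x - 2.9022796495324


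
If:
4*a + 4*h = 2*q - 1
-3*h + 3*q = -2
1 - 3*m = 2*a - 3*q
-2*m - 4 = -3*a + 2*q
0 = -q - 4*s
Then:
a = -8/37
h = -163/222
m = -205/222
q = -311/222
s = 311/888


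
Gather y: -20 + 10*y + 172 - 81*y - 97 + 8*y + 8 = 63 - 63*y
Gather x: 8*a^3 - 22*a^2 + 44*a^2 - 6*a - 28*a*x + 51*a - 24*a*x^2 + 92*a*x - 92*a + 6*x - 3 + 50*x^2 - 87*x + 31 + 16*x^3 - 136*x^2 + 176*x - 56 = 8*a^3 + 22*a^2 - 47*a + 16*x^3 + x^2*(-24*a - 86) + x*(64*a + 95) - 28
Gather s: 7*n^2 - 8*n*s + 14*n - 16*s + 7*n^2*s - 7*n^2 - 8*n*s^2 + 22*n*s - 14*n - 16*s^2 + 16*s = s^2*(-8*n - 16) + s*(7*n^2 + 14*n)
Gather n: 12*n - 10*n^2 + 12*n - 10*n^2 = -20*n^2 + 24*n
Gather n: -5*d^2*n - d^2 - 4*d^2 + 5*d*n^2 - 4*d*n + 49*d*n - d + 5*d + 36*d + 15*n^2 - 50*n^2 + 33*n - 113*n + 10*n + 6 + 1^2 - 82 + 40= -5*d^2 + 40*d + n^2*(5*d - 35) + n*(-5*d^2 + 45*d - 70) - 35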